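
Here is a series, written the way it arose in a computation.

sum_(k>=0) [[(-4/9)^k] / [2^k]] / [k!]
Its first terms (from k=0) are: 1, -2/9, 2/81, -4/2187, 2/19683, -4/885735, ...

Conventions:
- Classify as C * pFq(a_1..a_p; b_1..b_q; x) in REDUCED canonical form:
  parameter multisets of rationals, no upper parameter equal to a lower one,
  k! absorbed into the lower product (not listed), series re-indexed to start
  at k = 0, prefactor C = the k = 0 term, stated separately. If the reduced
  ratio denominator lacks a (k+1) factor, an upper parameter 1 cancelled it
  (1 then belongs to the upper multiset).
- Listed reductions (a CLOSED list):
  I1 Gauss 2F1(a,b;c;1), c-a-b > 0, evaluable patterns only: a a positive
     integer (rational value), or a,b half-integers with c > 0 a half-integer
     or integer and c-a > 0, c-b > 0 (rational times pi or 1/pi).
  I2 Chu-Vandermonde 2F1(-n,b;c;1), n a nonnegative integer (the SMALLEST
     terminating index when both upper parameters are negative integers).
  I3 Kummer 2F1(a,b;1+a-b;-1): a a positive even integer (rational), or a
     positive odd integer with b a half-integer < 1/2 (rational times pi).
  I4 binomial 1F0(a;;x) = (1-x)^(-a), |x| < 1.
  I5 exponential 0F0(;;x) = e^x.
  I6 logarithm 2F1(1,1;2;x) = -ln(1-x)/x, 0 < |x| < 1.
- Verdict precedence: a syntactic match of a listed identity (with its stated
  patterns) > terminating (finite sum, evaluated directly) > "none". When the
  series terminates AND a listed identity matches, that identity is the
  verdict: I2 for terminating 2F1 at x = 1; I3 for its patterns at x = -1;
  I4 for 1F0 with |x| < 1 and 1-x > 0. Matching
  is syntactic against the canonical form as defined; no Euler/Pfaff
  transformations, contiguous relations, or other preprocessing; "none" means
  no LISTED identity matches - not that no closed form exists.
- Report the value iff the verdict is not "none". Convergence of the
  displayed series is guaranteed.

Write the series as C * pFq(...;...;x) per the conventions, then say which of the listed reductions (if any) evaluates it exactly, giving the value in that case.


First insight: t_0 being 1, the two k-th powers (prefactor 1) combine into one argument.
Term ratio: r(k) = (-2/9) * 1 / [(k+1)] - rational in k, leading ratio (-2/9); with t_0 = 1, classification follows.

With C = 1: the canonical form is 0F0(-; -; -2/9). Verdict (x = -2/9): the I5 exponential reduction applies (the 0F0 exponential series at x = -2/9). Exact value: e^(-2/9).


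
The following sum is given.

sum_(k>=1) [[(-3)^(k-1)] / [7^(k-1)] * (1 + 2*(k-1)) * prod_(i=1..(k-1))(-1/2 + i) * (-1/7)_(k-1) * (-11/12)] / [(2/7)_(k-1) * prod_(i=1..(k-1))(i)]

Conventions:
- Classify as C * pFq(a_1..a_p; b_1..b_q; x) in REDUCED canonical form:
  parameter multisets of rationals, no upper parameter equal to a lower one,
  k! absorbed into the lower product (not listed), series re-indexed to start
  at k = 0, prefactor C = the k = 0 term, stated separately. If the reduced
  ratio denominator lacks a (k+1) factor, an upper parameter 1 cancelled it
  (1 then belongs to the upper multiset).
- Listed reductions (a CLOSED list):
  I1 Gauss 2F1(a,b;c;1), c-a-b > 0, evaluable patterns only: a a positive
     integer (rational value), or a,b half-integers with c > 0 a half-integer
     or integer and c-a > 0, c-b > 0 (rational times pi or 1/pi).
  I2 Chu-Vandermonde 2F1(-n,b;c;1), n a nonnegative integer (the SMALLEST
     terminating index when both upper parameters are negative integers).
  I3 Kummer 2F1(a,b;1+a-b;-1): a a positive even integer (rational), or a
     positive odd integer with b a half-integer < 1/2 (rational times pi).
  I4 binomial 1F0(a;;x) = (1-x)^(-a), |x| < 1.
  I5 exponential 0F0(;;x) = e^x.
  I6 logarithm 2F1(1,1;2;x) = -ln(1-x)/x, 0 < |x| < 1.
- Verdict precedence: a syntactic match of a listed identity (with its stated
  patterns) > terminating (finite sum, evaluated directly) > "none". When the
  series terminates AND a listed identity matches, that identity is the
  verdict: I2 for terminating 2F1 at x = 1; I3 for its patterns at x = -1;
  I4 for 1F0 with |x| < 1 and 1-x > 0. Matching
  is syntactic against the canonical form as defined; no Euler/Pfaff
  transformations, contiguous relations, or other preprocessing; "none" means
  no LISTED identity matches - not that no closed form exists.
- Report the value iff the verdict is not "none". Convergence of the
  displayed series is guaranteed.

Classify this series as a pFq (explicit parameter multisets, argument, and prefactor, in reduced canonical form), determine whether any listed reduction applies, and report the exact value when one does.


Key step: x = (-3/7) and the (2k+1) factor (prefactor -11/12) shifts (1/2)_k to (3/2)_k.
Consecutive-term ratio: r(k) = (-3/7) * (k-1/7) (k+3/2) / [(k+2/7) (k+1)] - rational; roots negated = parameters, x = (-3/7), C = -11/12.

x = -3/7 here; the reduced form reads 2F1, upper {-1/7, 3/2}, lower {2/7}, C = -11/12. Verdict: none (x = -3/7): each listed identity misses the multisets {-1/7, 3/2} ; {2/7}.


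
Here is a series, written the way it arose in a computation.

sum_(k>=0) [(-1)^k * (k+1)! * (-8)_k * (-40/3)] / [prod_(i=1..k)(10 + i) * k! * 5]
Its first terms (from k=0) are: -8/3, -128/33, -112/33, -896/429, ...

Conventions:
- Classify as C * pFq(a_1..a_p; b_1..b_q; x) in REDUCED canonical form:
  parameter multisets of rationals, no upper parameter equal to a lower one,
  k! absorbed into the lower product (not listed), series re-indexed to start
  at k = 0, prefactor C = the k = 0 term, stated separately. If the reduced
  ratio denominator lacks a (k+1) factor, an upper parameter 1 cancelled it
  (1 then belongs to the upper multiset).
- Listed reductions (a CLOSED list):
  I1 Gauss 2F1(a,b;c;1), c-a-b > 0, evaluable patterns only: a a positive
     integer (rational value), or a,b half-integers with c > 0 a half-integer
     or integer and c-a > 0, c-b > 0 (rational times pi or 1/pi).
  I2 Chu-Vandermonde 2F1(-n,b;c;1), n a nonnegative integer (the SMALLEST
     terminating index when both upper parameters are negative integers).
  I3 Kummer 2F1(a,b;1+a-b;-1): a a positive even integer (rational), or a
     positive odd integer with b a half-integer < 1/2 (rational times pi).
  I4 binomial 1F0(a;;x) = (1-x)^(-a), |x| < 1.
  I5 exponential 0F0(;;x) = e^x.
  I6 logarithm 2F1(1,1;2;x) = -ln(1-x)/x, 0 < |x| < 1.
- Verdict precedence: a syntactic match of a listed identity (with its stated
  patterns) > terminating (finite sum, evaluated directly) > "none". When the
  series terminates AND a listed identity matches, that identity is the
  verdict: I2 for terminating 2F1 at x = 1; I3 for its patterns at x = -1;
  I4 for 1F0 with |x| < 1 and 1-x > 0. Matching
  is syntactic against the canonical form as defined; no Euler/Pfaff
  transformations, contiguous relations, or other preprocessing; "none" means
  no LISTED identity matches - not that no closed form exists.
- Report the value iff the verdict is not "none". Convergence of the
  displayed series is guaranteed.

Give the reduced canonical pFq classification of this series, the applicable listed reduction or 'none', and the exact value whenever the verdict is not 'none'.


With C = -8/3: the canonical form is 2F1(-8, 2; 11; -1). Verdict: the Kummer evaluation I3 matches (x = -1; c = 11 equals 1+a-b for upper {-8, 2}: listed pattern). Its exact value is -40/3.

First insight: t_0 = -8/3 here, and the constant factors (prefactor -8/3) combine into one prefactor.
Ratio: r(k) = (-1) * (k-8) (k+2) / [(k+11) (k+1)] - poly over poly, x = (-1) from leading terms; C = -8/3 at k = 0.


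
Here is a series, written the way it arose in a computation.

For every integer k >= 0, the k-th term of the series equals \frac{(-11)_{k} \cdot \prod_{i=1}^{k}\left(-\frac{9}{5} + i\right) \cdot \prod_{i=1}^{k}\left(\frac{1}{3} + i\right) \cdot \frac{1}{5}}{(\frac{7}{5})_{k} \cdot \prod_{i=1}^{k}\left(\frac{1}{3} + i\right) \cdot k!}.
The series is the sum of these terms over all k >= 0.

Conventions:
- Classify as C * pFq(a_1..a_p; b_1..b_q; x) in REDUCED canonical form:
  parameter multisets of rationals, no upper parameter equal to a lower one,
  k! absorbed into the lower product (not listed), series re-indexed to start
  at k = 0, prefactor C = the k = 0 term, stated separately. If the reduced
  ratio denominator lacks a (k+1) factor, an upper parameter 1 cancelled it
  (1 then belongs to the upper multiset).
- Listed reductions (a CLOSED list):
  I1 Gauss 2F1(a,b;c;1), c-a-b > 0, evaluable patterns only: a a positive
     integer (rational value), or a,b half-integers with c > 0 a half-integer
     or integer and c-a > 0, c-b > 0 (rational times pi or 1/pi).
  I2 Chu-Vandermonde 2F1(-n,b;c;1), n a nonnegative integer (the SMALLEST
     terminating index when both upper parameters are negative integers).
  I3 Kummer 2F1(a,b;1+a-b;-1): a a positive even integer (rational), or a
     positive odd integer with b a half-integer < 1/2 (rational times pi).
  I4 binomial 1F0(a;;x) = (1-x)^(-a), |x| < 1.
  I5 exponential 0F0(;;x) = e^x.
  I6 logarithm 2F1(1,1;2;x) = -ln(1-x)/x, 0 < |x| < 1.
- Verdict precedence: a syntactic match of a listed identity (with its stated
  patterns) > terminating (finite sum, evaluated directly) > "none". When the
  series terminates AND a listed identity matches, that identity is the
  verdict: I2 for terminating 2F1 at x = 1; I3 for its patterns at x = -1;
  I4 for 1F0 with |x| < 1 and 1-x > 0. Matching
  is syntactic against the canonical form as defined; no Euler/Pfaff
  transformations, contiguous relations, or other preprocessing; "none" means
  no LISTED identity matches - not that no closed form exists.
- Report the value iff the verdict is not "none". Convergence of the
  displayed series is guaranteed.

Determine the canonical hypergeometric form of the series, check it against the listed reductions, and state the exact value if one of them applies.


Reduced: x = 1, 2F1, upper = {-11, -\frac{4}{5}}, lower = {\frac{7}{5}}, C = \frac{1}{5}. Verdict: this is Vandermonde's identity (I2) (terminating 2F1 at x = 1 with n = 11, b = -4/5, c = \frac{7}{5}). Hence: \frac{1783213}{1486845}.

Key observation: from the first term \frac{1}{5}: the lower running product (C = 1/5) is a rising factorial.
Adjacent-term ratio: r(k) = 1 * (k-11) (k-\frac{4}{5}) / [(k+\frac{7}{5}) (k+1)] - rational; roots negated = parameters, x = 1, C = \frac{1}{5}.


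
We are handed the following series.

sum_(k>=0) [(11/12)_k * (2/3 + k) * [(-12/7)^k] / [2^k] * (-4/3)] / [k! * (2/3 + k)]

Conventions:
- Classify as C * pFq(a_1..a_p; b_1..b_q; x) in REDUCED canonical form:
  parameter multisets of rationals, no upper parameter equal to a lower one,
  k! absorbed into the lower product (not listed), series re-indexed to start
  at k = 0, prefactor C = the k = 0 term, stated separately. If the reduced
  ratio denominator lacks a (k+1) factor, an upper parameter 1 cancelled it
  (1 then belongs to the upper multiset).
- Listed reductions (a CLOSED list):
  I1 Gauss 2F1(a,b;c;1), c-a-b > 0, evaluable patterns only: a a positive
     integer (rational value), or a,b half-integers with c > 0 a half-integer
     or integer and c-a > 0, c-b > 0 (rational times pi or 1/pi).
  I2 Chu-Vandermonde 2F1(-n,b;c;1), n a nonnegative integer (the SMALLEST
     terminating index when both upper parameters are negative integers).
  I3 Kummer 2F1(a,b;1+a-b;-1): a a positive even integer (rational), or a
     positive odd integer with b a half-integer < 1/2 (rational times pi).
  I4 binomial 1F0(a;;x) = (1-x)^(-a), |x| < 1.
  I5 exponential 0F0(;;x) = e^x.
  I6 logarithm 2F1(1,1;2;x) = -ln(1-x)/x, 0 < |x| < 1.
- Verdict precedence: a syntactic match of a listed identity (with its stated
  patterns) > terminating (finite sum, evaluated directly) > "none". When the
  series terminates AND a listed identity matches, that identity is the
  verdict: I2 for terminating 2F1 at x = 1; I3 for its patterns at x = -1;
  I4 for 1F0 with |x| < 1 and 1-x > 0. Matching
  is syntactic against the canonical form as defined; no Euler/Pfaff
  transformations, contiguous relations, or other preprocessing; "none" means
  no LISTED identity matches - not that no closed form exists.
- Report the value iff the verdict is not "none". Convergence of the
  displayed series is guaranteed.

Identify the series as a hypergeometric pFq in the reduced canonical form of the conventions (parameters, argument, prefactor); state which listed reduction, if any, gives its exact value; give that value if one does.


Reduced: x = -6/7, 1F0, upper = {11/12}, lower = {-}, C = -4/3. Verdict: the I4 binomial reduction matches (the 1F0 binomial series: exponent -11/12, x = -6/7). Exact value: (-4/3) * (13/7)^(-11/12).

Structural cue: t_0 being -4/3, the two k-th powers (prefactor -4/3) combine into one argument.
Adjacent-term ratio: r(k) = (-6/7) * (k+11/12) / [(k+1)] - poly over poly, x = (-6/7) from leading terms; C = -4/3 at k = 0.


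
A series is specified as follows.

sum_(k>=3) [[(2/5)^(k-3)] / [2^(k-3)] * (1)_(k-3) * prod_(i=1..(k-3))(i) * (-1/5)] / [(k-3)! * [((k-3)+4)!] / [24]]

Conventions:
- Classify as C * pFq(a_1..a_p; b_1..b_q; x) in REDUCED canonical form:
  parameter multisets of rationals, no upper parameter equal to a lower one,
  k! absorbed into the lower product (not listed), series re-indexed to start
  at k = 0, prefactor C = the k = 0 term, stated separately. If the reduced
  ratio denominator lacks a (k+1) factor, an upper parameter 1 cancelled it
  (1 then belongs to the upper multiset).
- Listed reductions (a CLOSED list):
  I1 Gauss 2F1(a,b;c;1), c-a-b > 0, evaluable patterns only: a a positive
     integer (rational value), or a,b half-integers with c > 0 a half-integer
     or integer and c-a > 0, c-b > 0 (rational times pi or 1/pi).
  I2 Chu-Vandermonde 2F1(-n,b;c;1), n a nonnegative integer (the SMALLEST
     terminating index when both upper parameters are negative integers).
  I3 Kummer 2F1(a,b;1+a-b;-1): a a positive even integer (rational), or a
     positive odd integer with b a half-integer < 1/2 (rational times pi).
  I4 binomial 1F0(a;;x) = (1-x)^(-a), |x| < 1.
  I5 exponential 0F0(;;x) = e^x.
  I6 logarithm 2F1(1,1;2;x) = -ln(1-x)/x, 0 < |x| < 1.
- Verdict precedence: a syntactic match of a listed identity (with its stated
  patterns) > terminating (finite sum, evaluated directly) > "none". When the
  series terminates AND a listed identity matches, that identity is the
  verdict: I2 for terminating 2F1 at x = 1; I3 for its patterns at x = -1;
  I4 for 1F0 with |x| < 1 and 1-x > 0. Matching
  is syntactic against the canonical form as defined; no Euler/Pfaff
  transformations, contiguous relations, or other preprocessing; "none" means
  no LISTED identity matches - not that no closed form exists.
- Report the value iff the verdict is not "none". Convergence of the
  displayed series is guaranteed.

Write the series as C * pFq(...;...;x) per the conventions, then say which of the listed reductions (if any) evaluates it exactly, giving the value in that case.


Structural cue: with t_0 = -1/5, the running product (prefactor -1/5) telescopes to a rising factorial.
Adjacent-term ratio: r(k) = (1/5) * (k+1) (k+1) / [(k+5) (k+1)] - rational in k, leading ratio (1/5); with t_0 = -1/5, classification follows.

Reduced: x = 1/5, 2F1, upper = {1, 1}, lower = {5}, C = -1/5. Verdict: none. No listed pattern accepts 2F1(1, 1; 5; 1/5).


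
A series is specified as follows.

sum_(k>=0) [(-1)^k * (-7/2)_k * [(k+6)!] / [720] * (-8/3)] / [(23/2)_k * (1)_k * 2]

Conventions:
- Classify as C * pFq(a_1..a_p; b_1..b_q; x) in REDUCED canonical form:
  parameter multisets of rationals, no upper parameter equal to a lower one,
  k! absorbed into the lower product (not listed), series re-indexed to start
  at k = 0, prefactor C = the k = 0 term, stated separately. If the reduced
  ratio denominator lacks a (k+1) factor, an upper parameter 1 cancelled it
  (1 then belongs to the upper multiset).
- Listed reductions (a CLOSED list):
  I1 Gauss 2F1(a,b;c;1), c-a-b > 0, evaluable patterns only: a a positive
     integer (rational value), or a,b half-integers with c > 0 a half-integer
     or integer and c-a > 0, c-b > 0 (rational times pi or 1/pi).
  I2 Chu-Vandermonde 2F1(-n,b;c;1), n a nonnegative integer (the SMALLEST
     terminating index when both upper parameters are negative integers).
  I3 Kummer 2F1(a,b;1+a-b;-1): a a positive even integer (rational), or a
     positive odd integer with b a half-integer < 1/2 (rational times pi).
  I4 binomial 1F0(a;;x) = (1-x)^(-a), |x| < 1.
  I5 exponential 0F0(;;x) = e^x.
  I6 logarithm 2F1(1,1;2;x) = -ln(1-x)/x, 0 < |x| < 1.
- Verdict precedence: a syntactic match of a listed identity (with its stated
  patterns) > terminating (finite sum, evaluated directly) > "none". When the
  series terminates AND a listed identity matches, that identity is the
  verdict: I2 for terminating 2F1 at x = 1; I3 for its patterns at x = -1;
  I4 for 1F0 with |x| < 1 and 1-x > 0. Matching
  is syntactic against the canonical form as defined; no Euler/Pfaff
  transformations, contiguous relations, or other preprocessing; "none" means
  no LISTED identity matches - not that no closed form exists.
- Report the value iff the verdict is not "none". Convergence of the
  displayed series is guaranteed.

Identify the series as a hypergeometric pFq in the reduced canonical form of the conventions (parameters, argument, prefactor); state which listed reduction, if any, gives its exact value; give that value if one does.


Key step: with t_0 = -4/3, (1)_k (prefactor -4/3) is k! itself.
Consecutive-term ratio: r(k) = (-1) * (k-7/2) (k+7) / [(k+23/2) (k+1)] - rational in k, leading ratio (-1); with t_0 = -4/3, classification follows.

Reduced: x = -1, 2F1, upper = {-7/2, 7}, lower = {23/2}, C = -4/3. Verdict: Kummer's theorem (I3) applies (x = -1; c = 23/2 equals 1+a-b for upper {-7/2, 7}: listed pattern). Value: (-4849845/2097152) * pi.


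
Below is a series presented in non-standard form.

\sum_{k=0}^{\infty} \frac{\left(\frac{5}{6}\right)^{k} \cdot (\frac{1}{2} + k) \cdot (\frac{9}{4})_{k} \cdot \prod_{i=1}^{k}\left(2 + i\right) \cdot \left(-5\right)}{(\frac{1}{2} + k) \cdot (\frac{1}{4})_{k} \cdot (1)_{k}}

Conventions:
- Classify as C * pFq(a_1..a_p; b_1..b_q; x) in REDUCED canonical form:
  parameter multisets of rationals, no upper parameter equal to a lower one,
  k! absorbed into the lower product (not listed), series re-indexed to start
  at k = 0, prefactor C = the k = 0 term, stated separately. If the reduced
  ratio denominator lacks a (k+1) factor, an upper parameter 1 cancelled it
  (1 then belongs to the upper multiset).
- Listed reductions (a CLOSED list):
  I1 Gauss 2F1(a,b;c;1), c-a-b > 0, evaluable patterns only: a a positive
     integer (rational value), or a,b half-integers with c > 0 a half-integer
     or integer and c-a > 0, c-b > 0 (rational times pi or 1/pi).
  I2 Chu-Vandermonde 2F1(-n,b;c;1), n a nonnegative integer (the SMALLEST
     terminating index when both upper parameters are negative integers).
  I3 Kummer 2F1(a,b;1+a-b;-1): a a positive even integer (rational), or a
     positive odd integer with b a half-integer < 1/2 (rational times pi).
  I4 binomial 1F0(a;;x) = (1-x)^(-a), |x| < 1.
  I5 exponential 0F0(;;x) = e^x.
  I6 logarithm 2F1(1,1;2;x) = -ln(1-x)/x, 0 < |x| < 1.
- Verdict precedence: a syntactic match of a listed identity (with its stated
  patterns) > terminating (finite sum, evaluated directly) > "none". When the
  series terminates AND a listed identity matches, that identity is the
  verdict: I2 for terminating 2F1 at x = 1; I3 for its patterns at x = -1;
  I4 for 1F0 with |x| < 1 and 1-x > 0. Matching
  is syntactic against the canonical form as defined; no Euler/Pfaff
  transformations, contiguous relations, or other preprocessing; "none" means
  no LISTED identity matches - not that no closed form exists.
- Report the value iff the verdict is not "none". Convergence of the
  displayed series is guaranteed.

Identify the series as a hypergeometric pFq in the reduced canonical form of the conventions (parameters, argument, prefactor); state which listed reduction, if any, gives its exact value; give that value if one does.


x = \frac{5}{6} here; the reduced form reads 2F1, upper {\frac{9}{4}, 3}, lower {\frac{1}{4}}, C = -5. Verdict: none (x = \frac{5}{6}): each listed identity misses the multisets {\frac{9}{4}, 3} ; {\frac{1}{4}}.

First insight: t_0 being -5, the running product (C = -5, x = 5/6) telescopes to a rising factorial.
Adjacent-term ratio: r(k) = \frac{5}{6} * (k+\frac{9}{4}) (k+3) / [(k+\frac{1}{4}) (k+1)] - rational; roots negated = parameters, x = \frac{5}{6}, C = -5.


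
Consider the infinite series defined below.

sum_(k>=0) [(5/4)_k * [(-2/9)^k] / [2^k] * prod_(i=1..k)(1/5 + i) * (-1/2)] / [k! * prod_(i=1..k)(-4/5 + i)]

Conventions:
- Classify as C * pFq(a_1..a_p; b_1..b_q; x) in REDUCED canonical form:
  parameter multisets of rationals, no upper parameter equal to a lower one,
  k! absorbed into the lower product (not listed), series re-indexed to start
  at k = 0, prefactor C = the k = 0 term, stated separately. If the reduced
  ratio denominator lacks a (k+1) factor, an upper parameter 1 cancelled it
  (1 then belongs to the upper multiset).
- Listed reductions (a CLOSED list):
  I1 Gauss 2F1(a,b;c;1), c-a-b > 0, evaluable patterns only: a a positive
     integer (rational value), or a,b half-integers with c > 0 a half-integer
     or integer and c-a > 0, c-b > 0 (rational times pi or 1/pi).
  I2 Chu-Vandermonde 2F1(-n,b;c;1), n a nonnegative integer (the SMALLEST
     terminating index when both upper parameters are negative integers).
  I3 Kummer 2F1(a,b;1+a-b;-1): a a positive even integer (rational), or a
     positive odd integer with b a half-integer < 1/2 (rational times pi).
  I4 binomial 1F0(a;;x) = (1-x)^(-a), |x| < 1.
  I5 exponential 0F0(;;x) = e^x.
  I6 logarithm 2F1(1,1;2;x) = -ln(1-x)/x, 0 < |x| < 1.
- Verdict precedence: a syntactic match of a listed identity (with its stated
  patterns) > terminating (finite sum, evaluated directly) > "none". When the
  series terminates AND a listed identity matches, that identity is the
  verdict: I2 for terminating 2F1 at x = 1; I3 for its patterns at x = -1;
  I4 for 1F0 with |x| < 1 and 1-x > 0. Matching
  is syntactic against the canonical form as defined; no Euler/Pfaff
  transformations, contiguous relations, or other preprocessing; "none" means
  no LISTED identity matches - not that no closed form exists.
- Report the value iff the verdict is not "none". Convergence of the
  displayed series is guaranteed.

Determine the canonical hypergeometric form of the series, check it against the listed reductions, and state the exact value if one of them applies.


x = -1/9 here; the reduced form reads 2F1, upper {6/5, 5/4}, lower {1/5}, C = -1/2. Verdict: none. No listed pattern accepts 2F1(6/5, 5/4; 1/5; -1/9).

Key step: from the first term -1/2: the two k-th powers (prefactor -1/2) combine into one argument.
Ratio: r(k) = (-1/9) * (k+6/5) (k+5/4) / [(k+1/5) (k+1)] ; factor over Q: parameters, x = (-1/9), and C = -1/2.


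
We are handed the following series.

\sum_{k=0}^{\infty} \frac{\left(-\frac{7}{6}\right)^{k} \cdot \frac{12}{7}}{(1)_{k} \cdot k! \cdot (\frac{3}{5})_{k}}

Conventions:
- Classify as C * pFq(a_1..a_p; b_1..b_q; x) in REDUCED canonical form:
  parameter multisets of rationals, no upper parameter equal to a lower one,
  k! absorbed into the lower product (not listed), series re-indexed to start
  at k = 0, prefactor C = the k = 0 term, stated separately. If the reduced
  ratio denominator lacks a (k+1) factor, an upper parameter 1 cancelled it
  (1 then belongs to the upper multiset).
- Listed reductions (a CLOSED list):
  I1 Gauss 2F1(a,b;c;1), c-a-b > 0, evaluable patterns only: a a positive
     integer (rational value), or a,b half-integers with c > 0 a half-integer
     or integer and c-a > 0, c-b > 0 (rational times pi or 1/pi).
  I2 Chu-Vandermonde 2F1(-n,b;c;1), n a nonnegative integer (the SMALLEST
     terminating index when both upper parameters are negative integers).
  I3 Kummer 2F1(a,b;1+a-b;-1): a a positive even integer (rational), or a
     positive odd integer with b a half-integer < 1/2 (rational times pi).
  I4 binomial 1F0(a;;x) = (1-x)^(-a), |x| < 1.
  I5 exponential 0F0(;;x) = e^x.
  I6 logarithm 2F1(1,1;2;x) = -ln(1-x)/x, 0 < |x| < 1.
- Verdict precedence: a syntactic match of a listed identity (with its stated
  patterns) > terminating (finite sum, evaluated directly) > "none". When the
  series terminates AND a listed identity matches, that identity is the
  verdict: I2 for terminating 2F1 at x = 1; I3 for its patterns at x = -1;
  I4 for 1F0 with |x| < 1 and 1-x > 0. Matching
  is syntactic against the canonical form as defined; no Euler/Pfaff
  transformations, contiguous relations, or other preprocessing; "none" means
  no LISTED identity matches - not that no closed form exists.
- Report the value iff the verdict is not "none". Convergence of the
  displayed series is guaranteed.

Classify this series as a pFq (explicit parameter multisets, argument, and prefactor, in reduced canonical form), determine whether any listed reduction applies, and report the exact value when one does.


The series (x = -\frac{7}{6}) is 0F2: upper {-}, lower {\frac{3}{5}, 1}, prefactor \frac{12}{7}. Verdict: none - at argument -\frac{7}{6} the multisets {-} ; {\frac{3}{5}, 1} match no listed identity.

The tell: with t_0 = \frac{12}{7}, (1)_k (prefactor 12/7) is k! itself.
Step ratio: r(k) = -\frac{7}{6} * 1 / [(k+\frac{3}{5}) (k+1) (k+1)] - rational in k, leading ratio -\frac{7}{6}; with t_0 = \frac{12}{7}, classification follows.


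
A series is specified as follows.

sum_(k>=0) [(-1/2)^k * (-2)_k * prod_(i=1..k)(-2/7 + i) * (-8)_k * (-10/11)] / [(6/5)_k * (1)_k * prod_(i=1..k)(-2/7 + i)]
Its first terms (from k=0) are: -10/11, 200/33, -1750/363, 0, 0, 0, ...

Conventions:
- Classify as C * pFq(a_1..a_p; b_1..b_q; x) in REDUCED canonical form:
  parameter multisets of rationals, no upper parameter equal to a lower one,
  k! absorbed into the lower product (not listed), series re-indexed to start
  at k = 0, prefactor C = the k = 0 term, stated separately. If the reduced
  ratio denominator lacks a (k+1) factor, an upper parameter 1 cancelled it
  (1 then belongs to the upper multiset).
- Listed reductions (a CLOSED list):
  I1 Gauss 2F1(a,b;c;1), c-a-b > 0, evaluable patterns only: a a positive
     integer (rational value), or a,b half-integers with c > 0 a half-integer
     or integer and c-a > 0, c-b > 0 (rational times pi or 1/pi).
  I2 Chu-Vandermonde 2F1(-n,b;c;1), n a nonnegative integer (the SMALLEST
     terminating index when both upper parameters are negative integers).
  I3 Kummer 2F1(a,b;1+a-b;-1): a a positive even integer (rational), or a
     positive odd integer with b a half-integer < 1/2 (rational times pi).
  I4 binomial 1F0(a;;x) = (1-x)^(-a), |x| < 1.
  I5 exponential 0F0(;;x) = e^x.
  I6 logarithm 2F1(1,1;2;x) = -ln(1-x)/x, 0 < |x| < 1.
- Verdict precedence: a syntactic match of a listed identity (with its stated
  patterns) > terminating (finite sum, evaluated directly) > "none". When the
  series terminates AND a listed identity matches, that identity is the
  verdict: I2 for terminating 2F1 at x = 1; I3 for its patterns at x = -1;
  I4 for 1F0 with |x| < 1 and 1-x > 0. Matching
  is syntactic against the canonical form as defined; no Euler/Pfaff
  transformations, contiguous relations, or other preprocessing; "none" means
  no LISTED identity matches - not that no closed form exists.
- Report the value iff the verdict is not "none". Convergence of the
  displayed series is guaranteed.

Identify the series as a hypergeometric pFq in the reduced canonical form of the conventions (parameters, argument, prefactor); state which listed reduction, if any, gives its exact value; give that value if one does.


First insight: from the first term -10/11: the parameter 5/7 appears in both the upper and lower lists and cancels.
Consecutive-term ratio: r(k) = (-1/2) * (k-8) (k-2) / [(k+6/5) (k+1)] - rational in k. x = (-1/2); t_0 = -10/11; negate the roots.

x = -1/2 here; the reduced form reads 2F1, upper {-8, -2}, lower {6/5}, C = -10/11. Verdict: terminating. (-2)_k vanishes past k = 2, leaving a 3-term sum, computed directly. Value: 40/121.


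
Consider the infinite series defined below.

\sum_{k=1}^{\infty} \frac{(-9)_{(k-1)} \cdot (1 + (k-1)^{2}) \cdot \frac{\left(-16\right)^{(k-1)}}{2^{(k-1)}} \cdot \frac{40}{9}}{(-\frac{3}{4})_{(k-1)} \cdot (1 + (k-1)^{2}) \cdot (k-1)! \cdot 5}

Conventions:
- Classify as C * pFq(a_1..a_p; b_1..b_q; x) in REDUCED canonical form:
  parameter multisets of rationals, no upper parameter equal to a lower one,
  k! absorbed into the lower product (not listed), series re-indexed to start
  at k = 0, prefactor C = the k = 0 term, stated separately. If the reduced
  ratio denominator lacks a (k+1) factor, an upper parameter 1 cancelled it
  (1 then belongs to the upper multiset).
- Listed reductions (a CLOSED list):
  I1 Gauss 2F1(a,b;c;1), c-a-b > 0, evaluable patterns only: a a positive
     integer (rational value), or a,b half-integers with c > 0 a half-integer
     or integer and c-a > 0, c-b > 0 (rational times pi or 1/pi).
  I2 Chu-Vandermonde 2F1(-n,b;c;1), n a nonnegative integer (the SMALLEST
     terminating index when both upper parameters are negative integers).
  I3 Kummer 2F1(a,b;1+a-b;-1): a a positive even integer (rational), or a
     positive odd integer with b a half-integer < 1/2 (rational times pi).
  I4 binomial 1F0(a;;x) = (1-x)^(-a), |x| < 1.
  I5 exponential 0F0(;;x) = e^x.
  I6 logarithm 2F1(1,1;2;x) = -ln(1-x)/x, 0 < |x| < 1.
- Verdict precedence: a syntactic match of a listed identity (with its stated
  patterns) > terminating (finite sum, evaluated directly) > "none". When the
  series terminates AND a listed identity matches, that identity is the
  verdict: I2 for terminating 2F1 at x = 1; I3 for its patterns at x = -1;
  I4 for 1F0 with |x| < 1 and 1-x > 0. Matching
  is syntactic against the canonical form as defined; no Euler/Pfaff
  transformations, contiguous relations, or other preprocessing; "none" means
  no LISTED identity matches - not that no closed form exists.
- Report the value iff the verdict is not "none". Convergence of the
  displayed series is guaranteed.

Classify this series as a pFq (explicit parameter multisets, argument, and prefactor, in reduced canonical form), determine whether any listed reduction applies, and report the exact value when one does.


This is \frac{8}{9} * 1F1(-9; -\frac{3}{4}; -8) in reduced canonical form. Verdict: terminating at k = 9: the factor (-9)_k kills every later term; summing the 10 survivors is exact. Its exact value is -\frac{4822808230696792}{584020125}.

First insight: t_0 being \frac{8}{9}, striking the common factor k^2 + 1 reduces the term (C = 8/9, x = -8).
Term ratio: r(k) = -8 * (k-9) / [(k-\frac{3}{4}) (k+1)] - rational in k, leading ratio -8; with t_0 = \frac{8}{9}, classification follows.


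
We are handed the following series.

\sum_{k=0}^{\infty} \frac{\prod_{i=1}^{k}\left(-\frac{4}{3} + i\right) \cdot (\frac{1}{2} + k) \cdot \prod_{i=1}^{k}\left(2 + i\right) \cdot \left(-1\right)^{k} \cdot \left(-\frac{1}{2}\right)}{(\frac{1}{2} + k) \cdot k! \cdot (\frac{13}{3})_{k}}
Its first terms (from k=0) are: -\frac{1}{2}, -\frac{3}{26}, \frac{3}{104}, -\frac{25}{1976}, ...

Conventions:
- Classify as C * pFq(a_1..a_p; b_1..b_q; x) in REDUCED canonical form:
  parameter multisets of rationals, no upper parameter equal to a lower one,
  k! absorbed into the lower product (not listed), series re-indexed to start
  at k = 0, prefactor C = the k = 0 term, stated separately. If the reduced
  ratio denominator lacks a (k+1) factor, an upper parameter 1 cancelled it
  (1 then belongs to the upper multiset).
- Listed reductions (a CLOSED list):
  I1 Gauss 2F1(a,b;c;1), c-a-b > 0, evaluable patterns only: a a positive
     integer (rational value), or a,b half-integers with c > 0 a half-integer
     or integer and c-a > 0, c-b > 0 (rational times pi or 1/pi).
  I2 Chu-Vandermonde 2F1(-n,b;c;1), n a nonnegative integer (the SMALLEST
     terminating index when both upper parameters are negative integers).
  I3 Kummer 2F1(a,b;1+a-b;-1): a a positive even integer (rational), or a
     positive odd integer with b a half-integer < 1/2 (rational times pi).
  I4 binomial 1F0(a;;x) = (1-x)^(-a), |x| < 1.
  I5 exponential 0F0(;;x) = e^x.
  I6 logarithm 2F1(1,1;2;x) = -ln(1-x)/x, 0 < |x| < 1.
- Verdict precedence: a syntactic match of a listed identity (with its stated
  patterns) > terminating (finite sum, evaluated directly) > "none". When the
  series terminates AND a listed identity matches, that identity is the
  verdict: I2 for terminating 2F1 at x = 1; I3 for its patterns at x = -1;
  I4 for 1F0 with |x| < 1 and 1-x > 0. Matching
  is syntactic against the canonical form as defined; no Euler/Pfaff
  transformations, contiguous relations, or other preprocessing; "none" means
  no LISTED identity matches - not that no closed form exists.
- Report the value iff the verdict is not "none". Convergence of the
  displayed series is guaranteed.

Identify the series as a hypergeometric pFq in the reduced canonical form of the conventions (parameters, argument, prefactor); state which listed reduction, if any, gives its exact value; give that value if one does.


x = -1 here; the reduced form reads 2F1, upper {-\frac{1}{3}, 3}, lower {\frac{13}{3}}, C = -\frac{1}{2}. Verdict: none. No listed pattern accepts 2F1(-\frac{1}{3}, 3; \frac{13}{3}; -1).

Key step: x = -1 and the running product (C = -1/2) telescopes to a rising factorial.
Consecutive-term ratio: r(k) = -1 * (k-\frac{1}{3}) (k+3) / [(k+\frac{13}{3}) (k+1)] - rational in k. x = -1; t_0 = -\frac{1}{2}; negate the roots.


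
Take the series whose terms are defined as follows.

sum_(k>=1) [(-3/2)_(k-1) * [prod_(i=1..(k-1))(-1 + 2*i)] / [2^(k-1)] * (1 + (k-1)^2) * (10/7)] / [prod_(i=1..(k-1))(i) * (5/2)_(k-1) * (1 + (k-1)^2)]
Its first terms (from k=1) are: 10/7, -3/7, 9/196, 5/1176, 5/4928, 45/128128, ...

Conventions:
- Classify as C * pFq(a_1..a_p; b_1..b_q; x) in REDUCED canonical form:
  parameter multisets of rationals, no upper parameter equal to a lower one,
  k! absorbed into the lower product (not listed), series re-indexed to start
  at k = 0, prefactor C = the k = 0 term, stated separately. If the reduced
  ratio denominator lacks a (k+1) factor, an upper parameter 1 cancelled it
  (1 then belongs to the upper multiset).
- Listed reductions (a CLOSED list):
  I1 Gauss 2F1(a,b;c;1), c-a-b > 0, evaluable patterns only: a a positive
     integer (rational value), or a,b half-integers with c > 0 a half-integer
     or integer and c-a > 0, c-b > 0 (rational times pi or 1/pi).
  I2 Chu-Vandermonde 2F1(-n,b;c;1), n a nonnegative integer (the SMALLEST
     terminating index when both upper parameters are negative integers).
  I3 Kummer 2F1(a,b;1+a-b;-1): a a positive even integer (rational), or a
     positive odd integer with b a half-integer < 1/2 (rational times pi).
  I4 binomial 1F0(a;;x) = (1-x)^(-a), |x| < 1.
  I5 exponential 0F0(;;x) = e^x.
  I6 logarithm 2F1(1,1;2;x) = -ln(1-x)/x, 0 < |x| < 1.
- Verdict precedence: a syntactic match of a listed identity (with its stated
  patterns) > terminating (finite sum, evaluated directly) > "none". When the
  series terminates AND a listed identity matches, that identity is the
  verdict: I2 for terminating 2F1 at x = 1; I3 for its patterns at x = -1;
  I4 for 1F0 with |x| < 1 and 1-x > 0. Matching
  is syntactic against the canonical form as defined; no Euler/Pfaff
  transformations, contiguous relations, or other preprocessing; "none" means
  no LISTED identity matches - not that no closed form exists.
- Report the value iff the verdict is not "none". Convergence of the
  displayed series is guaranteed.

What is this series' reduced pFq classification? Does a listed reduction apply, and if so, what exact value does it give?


Reduced: x = 1, 2F1, upper = {-3/2, 1/2}, lower = {5/2}, C = 10/7. Verdict: Gauss's theorem I1 (half-integer case) fires (x = 1; upper {-3/2, 1/2} half-integers, c = 5/2 in the evaluable pattern). Its exact value is (75/224) * pi.

Key step: t_0 = 10/7 here, and the odd product 1*3*...*(2k-1) (C = 10/7, x = 1) is 2^k (1/2)_k.
Ratio: r(k) = 1 * (k-3/2) (k+1/2) / [(k+5/2) (k+1)] ; factor over Q: parameters, x = 1, and C = 10/7.


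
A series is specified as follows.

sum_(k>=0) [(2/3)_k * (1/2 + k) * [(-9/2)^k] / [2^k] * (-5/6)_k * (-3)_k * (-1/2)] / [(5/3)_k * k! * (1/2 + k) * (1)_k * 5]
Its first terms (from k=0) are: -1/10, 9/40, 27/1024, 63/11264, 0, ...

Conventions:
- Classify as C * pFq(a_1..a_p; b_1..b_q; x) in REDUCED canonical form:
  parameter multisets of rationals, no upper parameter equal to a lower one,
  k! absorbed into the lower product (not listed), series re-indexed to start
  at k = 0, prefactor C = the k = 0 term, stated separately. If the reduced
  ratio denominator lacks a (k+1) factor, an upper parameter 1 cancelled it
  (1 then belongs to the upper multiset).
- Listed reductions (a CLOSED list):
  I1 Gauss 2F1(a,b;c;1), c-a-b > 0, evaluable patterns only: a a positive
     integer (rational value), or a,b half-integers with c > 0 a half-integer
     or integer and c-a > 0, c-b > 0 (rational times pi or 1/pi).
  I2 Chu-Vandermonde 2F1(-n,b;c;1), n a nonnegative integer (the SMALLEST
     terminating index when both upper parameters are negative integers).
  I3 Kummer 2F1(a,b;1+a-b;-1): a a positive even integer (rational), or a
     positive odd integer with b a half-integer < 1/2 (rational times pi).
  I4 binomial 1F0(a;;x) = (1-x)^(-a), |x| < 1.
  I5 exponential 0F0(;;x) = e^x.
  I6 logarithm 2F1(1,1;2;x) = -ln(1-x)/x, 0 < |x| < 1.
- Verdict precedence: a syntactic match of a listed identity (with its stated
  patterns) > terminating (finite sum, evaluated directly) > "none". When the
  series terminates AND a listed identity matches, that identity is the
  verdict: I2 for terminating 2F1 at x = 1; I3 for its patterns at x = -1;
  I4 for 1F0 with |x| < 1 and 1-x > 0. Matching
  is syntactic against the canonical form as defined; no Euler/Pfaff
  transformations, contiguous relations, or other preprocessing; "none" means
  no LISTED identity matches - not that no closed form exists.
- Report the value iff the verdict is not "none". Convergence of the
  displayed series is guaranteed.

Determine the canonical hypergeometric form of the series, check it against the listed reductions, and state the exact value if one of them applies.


Reduced: x = -9/4, 3F2, upper = {-3, -5/6, 2/3}, lower = {1, 5/3}, C = -1/10. Verdict: terminating (-3 upstairs). 4 nonzero terms in all; added directly. Exact value: 221/1408.

Key observation: t_0 being -1/10, the constant factors (C = -1/10) combine into one prefactor.
Term ratio: r(k) = (-9/4) * (k-3) (k-5/6) (k+2/3) / [(k+1) (k+5/3) (k+1)] - poly over poly, x = (-9/4) from leading terms; C = -1/10 at k = 0.


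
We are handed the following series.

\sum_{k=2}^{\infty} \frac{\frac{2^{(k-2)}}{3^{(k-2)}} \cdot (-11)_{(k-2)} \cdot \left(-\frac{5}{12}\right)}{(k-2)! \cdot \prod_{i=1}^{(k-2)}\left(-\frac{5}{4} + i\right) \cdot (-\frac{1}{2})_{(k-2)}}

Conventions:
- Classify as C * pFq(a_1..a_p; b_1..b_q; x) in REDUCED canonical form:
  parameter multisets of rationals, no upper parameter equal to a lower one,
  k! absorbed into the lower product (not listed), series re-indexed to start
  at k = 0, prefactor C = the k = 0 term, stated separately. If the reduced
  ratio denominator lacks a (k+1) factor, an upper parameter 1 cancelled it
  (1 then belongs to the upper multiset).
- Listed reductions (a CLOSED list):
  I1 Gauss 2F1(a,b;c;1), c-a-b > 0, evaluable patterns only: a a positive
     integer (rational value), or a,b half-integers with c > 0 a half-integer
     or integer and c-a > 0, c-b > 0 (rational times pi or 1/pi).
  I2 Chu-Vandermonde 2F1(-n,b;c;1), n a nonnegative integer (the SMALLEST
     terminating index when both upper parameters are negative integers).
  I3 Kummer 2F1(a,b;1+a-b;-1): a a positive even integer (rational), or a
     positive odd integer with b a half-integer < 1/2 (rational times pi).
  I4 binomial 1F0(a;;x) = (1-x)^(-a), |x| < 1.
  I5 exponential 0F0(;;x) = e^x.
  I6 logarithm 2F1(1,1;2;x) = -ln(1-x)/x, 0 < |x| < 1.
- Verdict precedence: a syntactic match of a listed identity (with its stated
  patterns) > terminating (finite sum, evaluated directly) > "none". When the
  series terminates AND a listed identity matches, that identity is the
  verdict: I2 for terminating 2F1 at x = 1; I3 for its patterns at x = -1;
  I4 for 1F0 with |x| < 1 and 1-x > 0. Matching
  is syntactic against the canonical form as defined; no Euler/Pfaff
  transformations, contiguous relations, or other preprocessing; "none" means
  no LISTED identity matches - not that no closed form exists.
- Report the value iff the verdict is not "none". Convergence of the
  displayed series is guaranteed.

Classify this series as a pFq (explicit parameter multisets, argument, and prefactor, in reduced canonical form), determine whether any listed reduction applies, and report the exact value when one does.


x = \frac{2}{3} here; the reduced form reads 1F2, upper {-11}, lower {-\frac{1}{2}, -\frac{1}{4}}, C = -\frac{5}{12}. Verdict: terminating - no listed pattern fits, but -11 in the upper list cuts the series at k = 11; direct evaluation. Hence: -\frac{3962549670160291540569548291}{68794135308528478713364500}.

First insight: from the first term -\frac{5}{12}: the two geometric factors (C = -5/12) combine into one argument.
Adjacent-term ratio: r(k) = \frac{2}{3} * (k-11) / [(k-\frac{1}{2}) (k-\frac{1}{4}) (k+1)] - rational in k, leading ratio \frac{2}{3}; with t_0 = -\frac{5}{12}, classification follows.
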